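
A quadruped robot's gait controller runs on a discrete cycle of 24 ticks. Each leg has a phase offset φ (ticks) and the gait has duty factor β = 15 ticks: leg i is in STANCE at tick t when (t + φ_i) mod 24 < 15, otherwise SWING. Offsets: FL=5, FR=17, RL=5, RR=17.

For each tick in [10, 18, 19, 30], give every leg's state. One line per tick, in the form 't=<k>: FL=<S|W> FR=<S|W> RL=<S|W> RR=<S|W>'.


t=10: FL=W FR=S RL=W RR=S
t=18: FL=W FR=S RL=W RR=S
t=19: FL=S FR=S RL=S RR=S
t=30: FL=S FR=W RL=S RR=W

t=10: phase=(15,3,15,3) vs β=15 → FL=W FR=S RL=W RR=S
t=18: phase=(23,11,23,11) vs β=15 → FL=W FR=S RL=W RR=S
t=19: phase=(0,12,0,12) vs β=15 → FL=S FR=S RL=S RR=S
t=30: phase=(11,23,11,23) vs β=15 → FL=S FR=W RL=S RR=W


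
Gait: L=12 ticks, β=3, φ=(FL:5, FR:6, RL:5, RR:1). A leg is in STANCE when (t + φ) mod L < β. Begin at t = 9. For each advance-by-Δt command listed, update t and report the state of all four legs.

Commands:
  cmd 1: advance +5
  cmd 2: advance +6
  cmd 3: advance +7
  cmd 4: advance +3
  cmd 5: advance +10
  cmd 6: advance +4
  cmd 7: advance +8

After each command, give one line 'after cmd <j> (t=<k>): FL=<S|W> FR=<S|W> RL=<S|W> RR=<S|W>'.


after cmd 1 (t=14): FL=W FR=W RL=W RR=W
after cmd 2 (t=20): FL=S FR=S RL=S RR=W
after cmd 3 (t=27): FL=W FR=W RL=W RR=W
after cmd 4 (t=30): FL=W FR=S RL=W RR=W
after cmd 5 (t=40): FL=W FR=W RL=W RR=W
after cmd 6 (t=44): FL=S FR=S RL=S RR=W
after cmd 7 (t=52): FL=W FR=W RL=W RR=W

start t=9: FL=S FR=W RL=S RR=W
cmd 1: advance +5 → t=14, phase=(7,8,7,3) → FL=W FR=W RL=W RR=W
cmd 2: advance +6 → t=20, phase=(1,2,1,9) → FL=S FR=S RL=S RR=W
cmd 3: advance +7 → t=27, phase=(8,9,8,4) → FL=W FR=W RL=W RR=W
cmd 4: advance +3 → t=30, phase=(11,0,11,7) → FL=W FR=S RL=W RR=W
cmd 5: advance +10 → t=40, phase=(9,10,9,5) → FL=W FR=W RL=W RR=W
cmd 6: advance +4 → t=44, phase=(1,2,1,9) → FL=S FR=S RL=S RR=W
cmd 7: advance +8 → t=52, phase=(9,10,9,5) → FL=W FR=W RL=W RR=W


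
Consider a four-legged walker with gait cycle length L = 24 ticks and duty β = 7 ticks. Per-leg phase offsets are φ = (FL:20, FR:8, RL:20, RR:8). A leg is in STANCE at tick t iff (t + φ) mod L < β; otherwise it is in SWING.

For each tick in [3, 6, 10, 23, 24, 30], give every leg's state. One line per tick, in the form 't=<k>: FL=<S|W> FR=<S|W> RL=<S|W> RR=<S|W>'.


t=3: phase=(23,11,23,11) vs β=7 → FL=W FR=W RL=W RR=W
t=6: phase=(2,14,2,14) vs β=7 → FL=S FR=W RL=S RR=W
t=10: phase=(6,18,6,18) vs β=7 → FL=S FR=W RL=S RR=W
t=23: phase=(19,7,19,7) vs β=7 → FL=W FR=W RL=W RR=W
t=24: phase=(20,8,20,8) vs β=7 → FL=W FR=W RL=W RR=W
t=30: phase=(2,14,2,14) vs β=7 → FL=S FR=W RL=S RR=W

t=3: FL=W FR=W RL=W RR=W
t=6: FL=S FR=W RL=S RR=W
t=10: FL=S FR=W RL=S RR=W
t=23: FL=W FR=W RL=W RR=W
t=24: FL=W FR=W RL=W RR=W
t=30: FL=S FR=W RL=S RR=W


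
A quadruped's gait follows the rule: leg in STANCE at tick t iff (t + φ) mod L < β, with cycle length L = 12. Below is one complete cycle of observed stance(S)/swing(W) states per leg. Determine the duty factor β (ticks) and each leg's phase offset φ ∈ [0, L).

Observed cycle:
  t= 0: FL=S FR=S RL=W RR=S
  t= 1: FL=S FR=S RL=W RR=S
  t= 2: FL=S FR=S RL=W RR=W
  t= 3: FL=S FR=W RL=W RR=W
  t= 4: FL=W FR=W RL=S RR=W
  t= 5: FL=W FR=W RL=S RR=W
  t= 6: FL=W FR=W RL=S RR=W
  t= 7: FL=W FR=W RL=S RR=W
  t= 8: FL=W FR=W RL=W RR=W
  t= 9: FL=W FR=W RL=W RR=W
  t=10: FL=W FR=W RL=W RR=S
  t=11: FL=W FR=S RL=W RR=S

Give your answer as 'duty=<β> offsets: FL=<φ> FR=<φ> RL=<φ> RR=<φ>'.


duty β = stance ticks per leg = 4
FL: stance ticks = 4; W→S at t=0 → φ=0
FR: stance ticks = 4; W→S at t=11 → φ=1
RL: stance ticks = 4; W→S at t=4 → φ=8
RR: stance ticks = 4; W→S at t=10 → φ=2

duty=4 offsets: FL=0 FR=1 RL=8 RR=2


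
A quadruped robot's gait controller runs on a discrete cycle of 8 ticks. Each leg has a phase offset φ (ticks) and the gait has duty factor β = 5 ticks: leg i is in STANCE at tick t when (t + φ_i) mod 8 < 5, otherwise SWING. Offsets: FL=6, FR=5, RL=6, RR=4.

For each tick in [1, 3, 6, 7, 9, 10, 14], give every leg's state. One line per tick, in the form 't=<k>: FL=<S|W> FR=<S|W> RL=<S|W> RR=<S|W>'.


t=1: FL=W FR=W RL=W RR=W
t=3: FL=S FR=S RL=S RR=W
t=6: FL=S FR=S RL=S RR=S
t=7: FL=W FR=S RL=W RR=S
t=9: FL=W FR=W RL=W RR=W
t=10: FL=S FR=W RL=S RR=W
t=14: FL=S FR=S RL=S RR=S

t=1: phase=(7,6,7,5) vs β=5 → FL=W FR=W RL=W RR=W
t=3: phase=(1,0,1,7) vs β=5 → FL=S FR=S RL=S RR=W
t=6: phase=(4,3,4,2) vs β=5 → FL=S FR=S RL=S RR=S
t=7: phase=(5,4,5,3) vs β=5 → FL=W FR=S RL=W RR=S
t=9: phase=(7,6,7,5) vs β=5 → FL=W FR=W RL=W RR=W
t=10: phase=(0,7,0,6) vs β=5 → FL=S FR=W RL=S RR=W
t=14: phase=(4,3,4,2) vs β=5 → FL=S FR=S RL=S RR=S


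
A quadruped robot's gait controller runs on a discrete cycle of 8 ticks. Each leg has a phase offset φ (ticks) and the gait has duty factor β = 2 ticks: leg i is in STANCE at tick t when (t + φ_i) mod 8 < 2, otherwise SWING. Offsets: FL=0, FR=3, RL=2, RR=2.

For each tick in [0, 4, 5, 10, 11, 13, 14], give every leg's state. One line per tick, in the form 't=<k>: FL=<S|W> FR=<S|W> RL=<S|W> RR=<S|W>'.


t=0: phase=(0,3,2,2) vs β=2 → FL=S FR=W RL=W RR=W
t=4: phase=(4,7,6,6) vs β=2 → FL=W FR=W RL=W RR=W
t=5: phase=(5,0,7,7) vs β=2 → FL=W FR=S RL=W RR=W
t=10: phase=(2,5,4,4) vs β=2 → FL=W FR=W RL=W RR=W
t=11: phase=(3,6,5,5) vs β=2 → FL=W FR=W RL=W RR=W
t=13: phase=(5,0,7,7) vs β=2 → FL=W FR=S RL=W RR=W
t=14: phase=(6,1,0,0) vs β=2 → FL=W FR=S RL=S RR=S

t=0: FL=S FR=W RL=W RR=W
t=4: FL=W FR=W RL=W RR=W
t=5: FL=W FR=S RL=W RR=W
t=10: FL=W FR=W RL=W RR=W
t=11: FL=W FR=W RL=W RR=W
t=13: FL=W FR=S RL=W RR=W
t=14: FL=W FR=S RL=S RR=S


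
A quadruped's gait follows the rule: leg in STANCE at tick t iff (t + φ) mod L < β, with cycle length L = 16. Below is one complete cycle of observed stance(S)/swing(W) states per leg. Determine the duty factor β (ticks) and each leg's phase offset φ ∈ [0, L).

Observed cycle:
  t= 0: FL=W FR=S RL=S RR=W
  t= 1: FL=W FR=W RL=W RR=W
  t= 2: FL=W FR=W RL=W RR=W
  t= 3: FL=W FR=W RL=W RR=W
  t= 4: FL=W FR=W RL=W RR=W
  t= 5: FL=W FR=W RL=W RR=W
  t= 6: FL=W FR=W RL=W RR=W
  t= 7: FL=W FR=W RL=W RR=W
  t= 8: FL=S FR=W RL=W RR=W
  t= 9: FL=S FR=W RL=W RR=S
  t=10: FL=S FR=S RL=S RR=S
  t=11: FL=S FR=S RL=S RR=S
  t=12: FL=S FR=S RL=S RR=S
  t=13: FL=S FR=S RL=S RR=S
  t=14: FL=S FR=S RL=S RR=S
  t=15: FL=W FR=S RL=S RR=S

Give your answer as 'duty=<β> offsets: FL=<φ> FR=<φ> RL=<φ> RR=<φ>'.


duty β = stance ticks per leg = 7
FL: stance ticks = 7; W→S at t=8 → φ=8
FR: stance ticks = 7; W→S at t=10 → φ=6
RL: stance ticks = 7; W→S at t=10 → φ=6
RR: stance ticks = 7; W→S at t=9 → φ=7

duty=7 offsets: FL=8 FR=6 RL=6 RR=7


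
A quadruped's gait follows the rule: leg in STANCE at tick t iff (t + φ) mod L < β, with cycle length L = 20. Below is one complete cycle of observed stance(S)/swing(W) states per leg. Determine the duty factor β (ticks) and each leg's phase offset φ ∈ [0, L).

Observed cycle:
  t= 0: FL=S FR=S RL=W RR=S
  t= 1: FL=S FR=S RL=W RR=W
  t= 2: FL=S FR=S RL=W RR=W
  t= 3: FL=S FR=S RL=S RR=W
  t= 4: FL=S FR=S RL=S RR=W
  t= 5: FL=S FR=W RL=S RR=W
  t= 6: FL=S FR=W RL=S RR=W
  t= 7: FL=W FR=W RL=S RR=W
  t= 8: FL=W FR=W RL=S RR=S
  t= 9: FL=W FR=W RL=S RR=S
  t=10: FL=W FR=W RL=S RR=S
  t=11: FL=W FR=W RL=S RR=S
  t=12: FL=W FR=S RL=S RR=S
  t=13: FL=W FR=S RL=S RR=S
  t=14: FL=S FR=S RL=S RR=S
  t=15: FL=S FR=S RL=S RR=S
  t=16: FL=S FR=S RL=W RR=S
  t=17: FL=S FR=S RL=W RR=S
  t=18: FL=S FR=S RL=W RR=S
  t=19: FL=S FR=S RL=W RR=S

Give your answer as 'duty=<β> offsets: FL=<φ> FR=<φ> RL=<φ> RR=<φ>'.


duty β = stance ticks per leg = 13
FL: stance ticks = 13; W→S at t=14 → φ=6
FR: stance ticks = 13; W→S at t=12 → φ=8
RL: stance ticks = 13; W→S at t=3 → φ=17
RR: stance ticks = 13; W→S at t=8 → φ=12

duty=13 offsets: FL=6 FR=8 RL=17 RR=12


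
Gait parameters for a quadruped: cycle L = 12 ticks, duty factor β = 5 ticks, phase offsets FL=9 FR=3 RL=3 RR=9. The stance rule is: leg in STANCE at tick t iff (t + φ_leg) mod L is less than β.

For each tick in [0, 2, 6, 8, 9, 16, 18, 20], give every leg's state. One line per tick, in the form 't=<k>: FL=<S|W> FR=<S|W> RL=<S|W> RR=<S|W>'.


t=0: FL=W FR=S RL=S RR=W
t=2: FL=W FR=W RL=W RR=W
t=6: FL=S FR=W RL=W RR=S
t=8: FL=W FR=W RL=W RR=W
t=9: FL=W FR=S RL=S RR=W
t=16: FL=S FR=W RL=W RR=S
t=18: FL=S FR=W RL=W RR=S
t=20: FL=W FR=W RL=W RR=W

t=0: phase=(9,3,3,9) vs β=5 → FL=W FR=S RL=S RR=W
t=2: phase=(11,5,5,11) vs β=5 → FL=W FR=W RL=W RR=W
t=6: phase=(3,9,9,3) vs β=5 → FL=S FR=W RL=W RR=S
t=8: phase=(5,11,11,5) vs β=5 → FL=W FR=W RL=W RR=W
t=9: phase=(6,0,0,6) vs β=5 → FL=W FR=S RL=S RR=W
t=16: phase=(1,7,7,1) vs β=5 → FL=S FR=W RL=W RR=S
t=18: phase=(3,9,9,3) vs β=5 → FL=S FR=W RL=W RR=S
t=20: phase=(5,11,11,5) vs β=5 → FL=W FR=W RL=W RR=W


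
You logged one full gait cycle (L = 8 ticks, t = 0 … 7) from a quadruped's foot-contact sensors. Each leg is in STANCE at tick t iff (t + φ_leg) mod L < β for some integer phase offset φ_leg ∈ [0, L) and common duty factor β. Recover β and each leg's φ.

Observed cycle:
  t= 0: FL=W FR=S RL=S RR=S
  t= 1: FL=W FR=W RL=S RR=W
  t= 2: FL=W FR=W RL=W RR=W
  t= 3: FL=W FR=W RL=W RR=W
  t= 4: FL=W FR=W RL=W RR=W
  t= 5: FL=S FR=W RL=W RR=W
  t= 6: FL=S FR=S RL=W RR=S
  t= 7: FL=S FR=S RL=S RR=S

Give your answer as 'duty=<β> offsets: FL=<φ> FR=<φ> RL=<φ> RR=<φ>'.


duty=3 offsets: FL=3 FR=2 RL=1 RR=2

duty β = stance ticks per leg = 3
FL: stance ticks = 3; W→S at t=5 → φ=3
FR: stance ticks = 3; W→S at t=6 → φ=2
RL: stance ticks = 3; W→S at t=7 → φ=1
RR: stance ticks = 3; W→S at t=6 → φ=2


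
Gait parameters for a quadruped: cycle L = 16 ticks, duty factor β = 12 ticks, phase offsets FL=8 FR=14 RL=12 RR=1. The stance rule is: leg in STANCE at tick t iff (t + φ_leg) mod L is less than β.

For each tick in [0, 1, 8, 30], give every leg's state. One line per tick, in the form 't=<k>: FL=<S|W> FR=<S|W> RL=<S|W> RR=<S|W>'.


t=0: FL=S FR=W RL=W RR=S
t=1: FL=S FR=W RL=W RR=S
t=8: FL=S FR=S RL=S RR=S
t=30: FL=S FR=W RL=S RR=W

t=0: phase=(8,14,12,1) vs β=12 → FL=S FR=W RL=W RR=S
t=1: phase=(9,15,13,2) vs β=12 → FL=S FR=W RL=W RR=S
t=8: phase=(0,6,4,9) vs β=12 → FL=S FR=S RL=S RR=S
t=30: phase=(6,12,10,15) vs β=12 → FL=S FR=W RL=S RR=W


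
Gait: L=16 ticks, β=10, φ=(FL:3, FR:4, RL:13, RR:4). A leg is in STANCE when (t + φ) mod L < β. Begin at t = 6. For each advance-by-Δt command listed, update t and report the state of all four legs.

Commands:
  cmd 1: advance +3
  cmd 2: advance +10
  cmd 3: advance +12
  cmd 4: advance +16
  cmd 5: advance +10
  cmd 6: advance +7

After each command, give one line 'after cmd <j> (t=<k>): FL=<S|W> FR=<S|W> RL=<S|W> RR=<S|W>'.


after cmd 1 (t=9): FL=W FR=W RL=S RR=W
after cmd 2 (t=19): FL=S FR=S RL=S RR=S
after cmd 3 (t=31): FL=S FR=S RL=W RR=S
after cmd 4 (t=47): FL=S FR=S RL=W RR=S
after cmd 5 (t=57): FL=W FR=W RL=S RR=W
after cmd 6 (t=64): FL=S FR=S RL=W RR=S

start t=6: FL=S FR=W RL=S RR=W
cmd 1: advance +3 → t=9, phase=(12,13,6,13) → FL=W FR=W RL=S RR=W
cmd 2: advance +10 → t=19, phase=(6,7,0,7) → FL=S FR=S RL=S RR=S
cmd 3: advance +12 → t=31, phase=(2,3,12,3) → FL=S FR=S RL=W RR=S
cmd 4: advance +16 → t=47, phase=(2,3,12,3) → FL=S FR=S RL=W RR=S
cmd 5: advance +10 → t=57, phase=(12,13,6,13) → FL=W FR=W RL=S RR=W
cmd 6: advance +7 → t=64, phase=(3,4,13,4) → FL=S FR=S RL=W RR=S


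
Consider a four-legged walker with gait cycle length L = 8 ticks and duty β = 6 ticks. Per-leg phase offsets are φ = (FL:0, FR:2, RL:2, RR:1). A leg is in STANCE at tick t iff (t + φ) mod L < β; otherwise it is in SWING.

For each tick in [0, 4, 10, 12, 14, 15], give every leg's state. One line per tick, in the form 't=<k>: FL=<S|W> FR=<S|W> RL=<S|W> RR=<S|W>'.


t=0: FL=S FR=S RL=S RR=S
t=4: FL=S FR=W RL=W RR=S
t=10: FL=S FR=S RL=S RR=S
t=12: FL=S FR=W RL=W RR=S
t=14: FL=W FR=S RL=S RR=W
t=15: FL=W FR=S RL=S RR=S

t=0: phase=(0,2,2,1) vs β=6 → FL=S FR=S RL=S RR=S
t=4: phase=(4,6,6,5) vs β=6 → FL=S FR=W RL=W RR=S
t=10: phase=(2,4,4,3) vs β=6 → FL=S FR=S RL=S RR=S
t=12: phase=(4,6,6,5) vs β=6 → FL=S FR=W RL=W RR=S
t=14: phase=(6,0,0,7) vs β=6 → FL=W FR=S RL=S RR=W
t=15: phase=(7,1,1,0) vs β=6 → FL=W FR=S RL=S RR=S


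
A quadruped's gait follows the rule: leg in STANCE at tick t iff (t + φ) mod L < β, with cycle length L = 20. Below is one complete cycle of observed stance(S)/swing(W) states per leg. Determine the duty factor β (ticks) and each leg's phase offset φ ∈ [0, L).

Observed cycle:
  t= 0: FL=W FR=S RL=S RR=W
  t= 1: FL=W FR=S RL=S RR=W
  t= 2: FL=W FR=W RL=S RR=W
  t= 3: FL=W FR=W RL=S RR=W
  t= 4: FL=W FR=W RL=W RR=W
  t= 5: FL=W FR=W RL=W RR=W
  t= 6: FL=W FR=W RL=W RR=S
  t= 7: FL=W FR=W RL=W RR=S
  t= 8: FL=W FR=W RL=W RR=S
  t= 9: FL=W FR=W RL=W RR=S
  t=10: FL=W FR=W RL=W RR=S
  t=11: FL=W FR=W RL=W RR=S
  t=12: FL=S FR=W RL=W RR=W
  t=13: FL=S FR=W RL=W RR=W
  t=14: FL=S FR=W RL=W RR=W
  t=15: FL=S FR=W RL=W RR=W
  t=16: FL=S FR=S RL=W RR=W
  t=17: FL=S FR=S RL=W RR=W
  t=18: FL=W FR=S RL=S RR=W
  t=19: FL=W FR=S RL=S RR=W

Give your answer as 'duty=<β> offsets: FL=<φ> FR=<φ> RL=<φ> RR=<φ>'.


duty=6 offsets: FL=8 FR=4 RL=2 RR=14

duty β = stance ticks per leg = 6
FL: stance ticks = 6; W→S at t=12 → φ=8
FR: stance ticks = 6; W→S at t=16 → φ=4
RL: stance ticks = 6; W→S at t=18 → φ=2
RR: stance ticks = 6; W→S at t=6 → φ=14


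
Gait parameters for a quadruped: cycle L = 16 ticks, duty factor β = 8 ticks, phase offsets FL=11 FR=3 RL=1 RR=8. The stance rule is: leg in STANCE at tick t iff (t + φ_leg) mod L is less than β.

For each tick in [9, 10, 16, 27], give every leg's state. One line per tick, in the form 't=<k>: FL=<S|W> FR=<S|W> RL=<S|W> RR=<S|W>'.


t=9: FL=S FR=W RL=W RR=S
t=10: FL=S FR=W RL=W RR=S
t=16: FL=W FR=S RL=S RR=W
t=27: FL=S FR=W RL=W RR=S

t=9: phase=(4,12,10,1) vs β=8 → FL=S FR=W RL=W RR=S
t=10: phase=(5,13,11,2) vs β=8 → FL=S FR=W RL=W RR=S
t=16: phase=(11,3,1,8) vs β=8 → FL=W FR=S RL=S RR=W
t=27: phase=(6,14,12,3) vs β=8 → FL=S FR=W RL=W RR=S


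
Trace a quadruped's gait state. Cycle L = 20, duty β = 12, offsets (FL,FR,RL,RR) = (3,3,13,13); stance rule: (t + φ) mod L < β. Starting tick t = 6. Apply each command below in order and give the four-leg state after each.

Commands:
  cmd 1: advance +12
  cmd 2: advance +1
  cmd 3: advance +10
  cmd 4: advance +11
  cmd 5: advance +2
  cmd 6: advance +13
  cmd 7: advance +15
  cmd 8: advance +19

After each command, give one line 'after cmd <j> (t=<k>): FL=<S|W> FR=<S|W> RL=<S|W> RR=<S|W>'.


after cmd 1 (t=18): FL=S FR=S RL=S RR=S
after cmd 2 (t=19): FL=S FR=S RL=W RR=W
after cmd 3 (t=29): FL=W FR=W RL=S RR=S
after cmd 4 (t=40): FL=S FR=S RL=W RR=W
after cmd 5 (t=42): FL=S FR=S RL=W RR=W
after cmd 6 (t=55): FL=W FR=W RL=S RR=S
after cmd 7 (t=70): FL=W FR=W RL=S RR=S
after cmd 8 (t=89): FL=W FR=W RL=S RR=S

start t=6: FL=S FR=S RL=W RR=W
cmd 1: advance +12 → t=18, phase=(1,1,11,11) → FL=S FR=S RL=S RR=S
cmd 2: advance +1 → t=19, phase=(2,2,12,12) → FL=S FR=S RL=W RR=W
cmd 3: advance +10 → t=29, phase=(12,12,2,2) → FL=W FR=W RL=S RR=S
cmd 4: advance +11 → t=40, phase=(3,3,13,13) → FL=S FR=S RL=W RR=W
cmd 5: advance +2 → t=42, phase=(5,5,15,15) → FL=S FR=S RL=W RR=W
cmd 6: advance +13 → t=55, phase=(18,18,8,8) → FL=W FR=W RL=S RR=S
cmd 7: advance +15 → t=70, phase=(13,13,3,3) → FL=W FR=W RL=S RR=S
cmd 8: advance +19 → t=89, phase=(12,12,2,2) → FL=W FR=W RL=S RR=S


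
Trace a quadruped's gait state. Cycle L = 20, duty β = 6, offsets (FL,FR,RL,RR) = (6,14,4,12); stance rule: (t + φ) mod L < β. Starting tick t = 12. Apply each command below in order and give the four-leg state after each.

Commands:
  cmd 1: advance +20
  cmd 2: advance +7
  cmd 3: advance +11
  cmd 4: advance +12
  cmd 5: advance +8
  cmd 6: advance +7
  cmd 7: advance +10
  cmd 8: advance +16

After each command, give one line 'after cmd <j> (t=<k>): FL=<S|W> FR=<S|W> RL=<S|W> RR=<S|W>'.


after cmd 1 (t=32): FL=W FR=W RL=W RR=S
after cmd 2 (t=39): FL=S FR=W RL=S RR=W
after cmd 3 (t=50): FL=W FR=S RL=W RR=S
after cmd 4 (t=62): FL=W FR=W RL=W RR=W
after cmd 5 (t=70): FL=W FR=S RL=W RR=S
after cmd 6 (t=77): FL=S FR=W RL=S RR=W
after cmd 7 (t=87): FL=W FR=S RL=W RR=W
after cmd 8 (t=103): FL=W FR=W RL=W RR=W

start t=12: FL=W FR=W RL=W RR=S
cmd 1: advance +20 → t=32, phase=(18,6,16,4) → FL=W FR=W RL=W RR=S
cmd 2: advance +7 → t=39, phase=(5,13,3,11) → FL=S FR=W RL=S RR=W
cmd 3: advance +11 → t=50, phase=(16,4,14,2) → FL=W FR=S RL=W RR=S
cmd 4: advance +12 → t=62, phase=(8,16,6,14) → FL=W FR=W RL=W RR=W
cmd 5: advance +8 → t=70, phase=(16,4,14,2) → FL=W FR=S RL=W RR=S
cmd 6: advance +7 → t=77, phase=(3,11,1,9) → FL=S FR=W RL=S RR=W
cmd 7: advance +10 → t=87, phase=(13,1,11,19) → FL=W FR=S RL=W RR=W
cmd 8: advance +16 → t=103, phase=(9,17,7,15) → FL=W FR=W RL=W RR=W


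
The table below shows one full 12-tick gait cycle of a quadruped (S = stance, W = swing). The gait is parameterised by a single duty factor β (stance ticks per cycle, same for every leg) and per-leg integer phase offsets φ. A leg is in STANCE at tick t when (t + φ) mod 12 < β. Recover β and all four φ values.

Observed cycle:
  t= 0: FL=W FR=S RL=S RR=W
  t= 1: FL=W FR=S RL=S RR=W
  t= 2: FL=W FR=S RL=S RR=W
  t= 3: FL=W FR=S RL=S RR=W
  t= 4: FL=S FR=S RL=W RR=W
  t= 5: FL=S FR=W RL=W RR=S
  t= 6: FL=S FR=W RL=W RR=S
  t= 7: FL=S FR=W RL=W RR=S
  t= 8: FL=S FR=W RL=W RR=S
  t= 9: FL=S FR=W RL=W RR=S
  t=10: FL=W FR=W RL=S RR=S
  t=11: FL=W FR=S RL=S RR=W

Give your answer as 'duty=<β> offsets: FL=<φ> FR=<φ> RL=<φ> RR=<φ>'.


duty=6 offsets: FL=8 FR=1 RL=2 RR=7

duty β = stance ticks per leg = 6
FL: stance ticks = 6; W→S at t=4 → φ=8
FR: stance ticks = 6; W→S at t=11 → φ=1
RL: stance ticks = 6; W→S at t=10 → φ=2
RR: stance ticks = 6; W→S at t=5 → φ=7


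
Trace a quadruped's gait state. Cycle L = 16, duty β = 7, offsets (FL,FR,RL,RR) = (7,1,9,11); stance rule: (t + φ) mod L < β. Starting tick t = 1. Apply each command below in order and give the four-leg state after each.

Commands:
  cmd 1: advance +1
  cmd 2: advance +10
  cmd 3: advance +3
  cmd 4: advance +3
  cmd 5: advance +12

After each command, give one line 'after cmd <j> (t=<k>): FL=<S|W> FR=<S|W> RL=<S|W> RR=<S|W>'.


after cmd 1 (t=2): FL=W FR=S RL=W RR=W
after cmd 2 (t=12): FL=S FR=W RL=S RR=W
after cmd 3 (t=15): FL=S FR=S RL=W RR=W
after cmd 4 (t=18): FL=W FR=S RL=W RR=W
after cmd 5 (t=30): FL=S FR=W RL=W RR=W

start t=1: FL=W FR=S RL=W RR=W
cmd 1: advance +1 → t=2, phase=(9,3,11,13) → FL=W FR=S RL=W RR=W
cmd 2: advance +10 → t=12, phase=(3,13,5,7) → FL=S FR=W RL=S RR=W
cmd 3: advance +3 → t=15, phase=(6,0,8,10) → FL=S FR=S RL=W RR=W
cmd 4: advance +3 → t=18, phase=(9,3,11,13) → FL=W FR=S RL=W RR=W
cmd 5: advance +12 → t=30, phase=(5,15,7,9) → FL=S FR=W RL=W RR=W


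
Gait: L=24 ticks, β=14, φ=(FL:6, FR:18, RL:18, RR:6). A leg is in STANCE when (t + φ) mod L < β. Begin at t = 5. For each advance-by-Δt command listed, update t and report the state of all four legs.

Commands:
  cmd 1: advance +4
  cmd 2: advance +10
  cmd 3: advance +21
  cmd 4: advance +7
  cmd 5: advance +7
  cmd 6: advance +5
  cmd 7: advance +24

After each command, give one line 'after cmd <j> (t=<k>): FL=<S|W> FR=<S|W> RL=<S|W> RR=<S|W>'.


start t=5: FL=S FR=W RL=W RR=S
cmd 1: advance +4 → t=9, phase=(15,3,3,15) → FL=W FR=S RL=S RR=W
cmd 2: advance +10 → t=19, phase=(1,13,13,1) → FL=S FR=S RL=S RR=S
cmd 3: advance +21 → t=40, phase=(22,10,10,22) → FL=W FR=S RL=S RR=W
cmd 4: advance +7 → t=47, phase=(5,17,17,5) → FL=S FR=W RL=W RR=S
cmd 5: advance +7 → t=54, phase=(12,0,0,12) → FL=S FR=S RL=S RR=S
cmd 6: advance +5 → t=59, phase=(17,5,5,17) → FL=W FR=S RL=S RR=W
cmd 7: advance +24 → t=83, phase=(17,5,5,17) → FL=W FR=S RL=S RR=W

after cmd 1 (t=9): FL=W FR=S RL=S RR=W
after cmd 2 (t=19): FL=S FR=S RL=S RR=S
after cmd 3 (t=40): FL=W FR=S RL=S RR=W
after cmd 4 (t=47): FL=S FR=W RL=W RR=S
after cmd 5 (t=54): FL=S FR=S RL=S RR=S
after cmd 6 (t=59): FL=W FR=S RL=S RR=W
after cmd 7 (t=83): FL=W FR=S RL=S RR=W


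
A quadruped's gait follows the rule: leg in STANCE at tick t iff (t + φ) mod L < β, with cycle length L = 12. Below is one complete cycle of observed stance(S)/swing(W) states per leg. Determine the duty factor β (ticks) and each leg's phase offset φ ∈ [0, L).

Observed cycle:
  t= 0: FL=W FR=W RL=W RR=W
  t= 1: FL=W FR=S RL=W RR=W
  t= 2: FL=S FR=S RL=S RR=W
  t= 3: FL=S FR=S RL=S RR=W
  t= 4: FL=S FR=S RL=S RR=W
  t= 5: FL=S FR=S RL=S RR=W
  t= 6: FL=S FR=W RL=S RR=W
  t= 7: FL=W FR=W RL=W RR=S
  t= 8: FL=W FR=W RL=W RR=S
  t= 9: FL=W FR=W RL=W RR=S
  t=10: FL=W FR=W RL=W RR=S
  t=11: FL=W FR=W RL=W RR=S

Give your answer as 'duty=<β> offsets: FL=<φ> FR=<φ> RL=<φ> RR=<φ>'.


duty=5 offsets: FL=10 FR=11 RL=10 RR=5

duty β = stance ticks per leg = 5
FL: stance ticks = 5; W→S at t=2 → φ=10
FR: stance ticks = 5; W→S at t=1 → φ=11
RL: stance ticks = 5; W→S at t=2 → φ=10
RR: stance ticks = 5; W→S at t=7 → φ=5


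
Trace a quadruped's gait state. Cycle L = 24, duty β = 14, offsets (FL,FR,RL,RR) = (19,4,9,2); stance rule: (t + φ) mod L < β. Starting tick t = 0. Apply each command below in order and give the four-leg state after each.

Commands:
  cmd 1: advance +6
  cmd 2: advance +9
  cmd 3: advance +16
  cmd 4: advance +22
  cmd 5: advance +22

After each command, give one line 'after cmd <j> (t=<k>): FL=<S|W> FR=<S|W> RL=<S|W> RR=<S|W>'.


start t=0: FL=W FR=S RL=S RR=S
cmd 1: advance +6 → t=6, phase=(1,10,15,8) → FL=S FR=S RL=W RR=S
cmd 2: advance +9 → t=15, phase=(10,19,0,17) → FL=S FR=W RL=S RR=W
cmd 3: advance +16 → t=31, phase=(2,11,16,9) → FL=S FR=S RL=W RR=S
cmd 4: advance +22 → t=53, phase=(0,9,14,7) → FL=S FR=S RL=W RR=S
cmd 5: advance +22 → t=75, phase=(22,7,12,5) → FL=W FR=S RL=S RR=S

after cmd 1 (t=6): FL=S FR=S RL=W RR=S
after cmd 2 (t=15): FL=S FR=W RL=S RR=W
after cmd 3 (t=31): FL=S FR=S RL=W RR=S
after cmd 4 (t=53): FL=S FR=S RL=W RR=S
after cmd 5 (t=75): FL=W FR=S RL=S RR=S


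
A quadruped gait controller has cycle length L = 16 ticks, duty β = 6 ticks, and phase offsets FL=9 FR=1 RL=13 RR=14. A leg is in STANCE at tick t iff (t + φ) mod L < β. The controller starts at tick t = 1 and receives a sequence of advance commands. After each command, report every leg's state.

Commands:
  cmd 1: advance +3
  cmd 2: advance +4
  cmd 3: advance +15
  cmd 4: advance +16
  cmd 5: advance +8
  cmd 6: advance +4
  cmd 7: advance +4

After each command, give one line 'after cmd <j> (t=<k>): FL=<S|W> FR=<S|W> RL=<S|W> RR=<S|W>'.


after cmd 1 (t=4): FL=W FR=S RL=S RR=S
after cmd 2 (t=8): FL=S FR=W RL=S RR=W
after cmd 3 (t=23): FL=S FR=W RL=S RR=S
after cmd 4 (t=39): FL=S FR=W RL=S RR=S
after cmd 5 (t=47): FL=W FR=S RL=W RR=W
after cmd 6 (t=51): FL=W FR=S RL=S RR=S
after cmd 7 (t=55): FL=S FR=W RL=S RR=S

start t=1: FL=W FR=S RL=W RR=W
cmd 1: advance +3 → t=4, phase=(13,5,1,2) → FL=W FR=S RL=S RR=S
cmd 2: advance +4 → t=8, phase=(1,9,5,6) → FL=S FR=W RL=S RR=W
cmd 3: advance +15 → t=23, phase=(0,8,4,5) → FL=S FR=W RL=S RR=S
cmd 4: advance +16 → t=39, phase=(0,8,4,5) → FL=S FR=W RL=S RR=S
cmd 5: advance +8 → t=47, phase=(8,0,12,13) → FL=W FR=S RL=W RR=W
cmd 6: advance +4 → t=51, phase=(12,4,0,1) → FL=W FR=S RL=S RR=S
cmd 7: advance +4 → t=55, phase=(0,8,4,5) → FL=S FR=W RL=S RR=S


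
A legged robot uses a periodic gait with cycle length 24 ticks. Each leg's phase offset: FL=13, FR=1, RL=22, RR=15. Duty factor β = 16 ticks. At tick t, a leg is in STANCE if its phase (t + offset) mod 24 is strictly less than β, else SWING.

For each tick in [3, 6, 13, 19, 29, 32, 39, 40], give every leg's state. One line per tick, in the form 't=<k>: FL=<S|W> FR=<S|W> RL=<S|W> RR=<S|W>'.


t=3: FL=W FR=S RL=S RR=W
t=6: FL=W FR=S RL=S RR=W
t=13: FL=S FR=S RL=S RR=S
t=19: FL=S FR=W RL=W RR=S
t=29: FL=W FR=S RL=S RR=W
t=32: FL=W FR=S RL=S RR=W
t=39: FL=S FR=W RL=S RR=S
t=40: FL=S FR=W RL=S RR=S

t=3: phase=(16,4,1,18) vs β=16 → FL=W FR=S RL=S RR=W
t=6: phase=(19,7,4,21) vs β=16 → FL=W FR=S RL=S RR=W
t=13: phase=(2,14,11,4) vs β=16 → FL=S FR=S RL=S RR=S
t=19: phase=(8,20,17,10) vs β=16 → FL=S FR=W RL=W RR=S
t=29: phase=(18,6,3,20) vs β=16 → FL=W FR=S RL=S RR=W
t=32: phase=(21,9,6,23) vs β=16 → FL=W FR=S RL=S RR=W
t=39: phase=(4,16,13,6) vs β=16 → FL=S FR=W RL=S RR=S
t=40: phase=(5,17,14,7) vs β=16 → FL=S FR=W RL=S RR=S


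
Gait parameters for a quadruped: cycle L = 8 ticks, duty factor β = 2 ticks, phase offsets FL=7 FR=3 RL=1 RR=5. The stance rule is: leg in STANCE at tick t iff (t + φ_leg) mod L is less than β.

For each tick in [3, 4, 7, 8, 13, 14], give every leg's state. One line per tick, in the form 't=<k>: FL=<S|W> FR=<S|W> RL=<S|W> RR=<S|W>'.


t=3: phase=(2,6,4,0) vs β=2 → FL=W FR=W RL=W RR=S
t=4: phase=(3,7,5,1) vs β=2 → FL=W FR=W RL=W RR=S
t=7: phase=(6,2,0,4) vs β=2 → FL=W FR=W RL=S RR=W
t=8: phase=(7,3,1,5) vs β=2 → FL=W FR=W RL=S RR=W
t=13: phase=(4,0,6,2) vs β=2 → FL=W FR=S RL=W RR=W
t=14: phase=(5,1,7,3) vs β=2 → FL=W FR=S RL=W RR=W

t=3: FL=W FR=W RL=W RR=S
t=4: FL=W FR=W RL=W RR=S
t=7: FL=W FR=W RL=S RR=W
t=8: FL=W FR=W RL=S RR=W
t=13: FL=W FR=S RL=W RR=W
t=14: FL=W FR=S RL=W RR=W


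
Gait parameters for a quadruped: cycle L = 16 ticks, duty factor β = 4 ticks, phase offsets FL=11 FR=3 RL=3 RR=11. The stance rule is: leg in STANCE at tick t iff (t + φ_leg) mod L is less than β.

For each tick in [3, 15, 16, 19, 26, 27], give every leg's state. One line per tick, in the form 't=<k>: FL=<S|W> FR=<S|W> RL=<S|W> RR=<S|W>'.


t=3: FL=W FR=W RL=W RR=W
t=15: FL=W FR=S RL=S RR=W
t=16: FL=W FR=S RL=S RR=W
t=19: FL=W FR=W RL=W RR=W
t=26: FL=W FR=W RL=W RR=W
t=27: FL=W FR=W RL=W RR=W

t=3: phase=(14,6,6,14) vs β=4 → FL=W FR=W RL=W RR=W
t=15: phase=(10,2,2,10) vs β=4 → FL=W FR=S RL=S RR=W
t=16: phase=(11,3,3,11) vs β=4 → FL=W FR=S RL=S RR=W
t=19: phase=(14,6,6,14) vs β=4 → FL=W FR=W RL=W RR=W
t=26: phase=(5,13,13,5) vs β=4 → FL=W FR=W RL=W RR=W
t=27: phase=(6,14,14,6) vs β=4 → FL=W FR=W RL=W RR=W


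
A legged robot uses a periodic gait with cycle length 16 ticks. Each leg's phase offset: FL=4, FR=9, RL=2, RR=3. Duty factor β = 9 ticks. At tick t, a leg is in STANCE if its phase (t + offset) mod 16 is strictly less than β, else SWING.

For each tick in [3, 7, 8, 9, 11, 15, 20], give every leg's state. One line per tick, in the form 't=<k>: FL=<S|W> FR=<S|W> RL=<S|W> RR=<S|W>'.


t=3: phase=(7,12,5,6) vs β=9 → FL=S FR=W RL=S RR=S
t=7: phase=(11,0,9,10) vs β=9 → FL=W FR=S RL=W RR=W
t=8: phase=(12,1,10,11) vs β=9 → FL=W FR=S RL=W RR=W
t=9: phase=(13,2,11,12) vs β=9 → FL=W FR=S RL=W RR=W
t=11: phase=(15,4,13,14) vs β=9 → FL=W FR=S RL=W RR=W
t=15: phase=(3,8,1,2) vs β=9 → FL=S FR=S RL=S RR=S
t=20: phase=(8,13,6,7) vs β=9 → FL=S FR=W RL=S RR=S

t=3: FL=S FR=W RL=S RR=S
t=7: FL=W FR=S RL=W RR=W
t=8: FL=W FR=S RL=W RR=W
t=9: FL=W FR=S RL=W RR=W
t=11: FL=W FR=S RL=W RR=W
t=15: FL=S FR=S RL=S RR=S
t=20: FL=S FR=W RL=S RR=S


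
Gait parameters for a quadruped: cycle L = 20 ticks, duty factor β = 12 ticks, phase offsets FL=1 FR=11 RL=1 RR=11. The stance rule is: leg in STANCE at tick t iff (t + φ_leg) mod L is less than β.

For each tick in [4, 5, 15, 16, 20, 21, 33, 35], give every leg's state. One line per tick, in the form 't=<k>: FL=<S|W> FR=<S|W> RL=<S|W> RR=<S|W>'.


t=4: FL=S FR=W RL=S RR=W
t=5: FL=S FR=W RL=S RR=W
t=15: FL=W FR=S RL=W RR=S
t=16: FL=W FR=S RL=W RR=S
t=20: FL=S FR=S RL=S RR=S
t=21: FL=S FR=W RL=S RR=W
t=33: FL=W FR=S RL=W RR=S
t=35: FL=W FR=S RL=W RR=S

t=4: phase=(5,15,5,15) vs β=12 → FL=S FR=W RL=S RR=W
t=5: phase=(6,16,6,16) vs β=12 → FL=S FR=W RL=S RR=W
t=15: phase=(16,6,16,6) vs β=12 → FL=W FR=S RL=W RR=S
t=16: phase=(17,7,17,7) vs β=12 → FL=W FR=S RL=W RR=S
t=20: phase=(1,11,1,11) vs β=12 → FL=S FR=S RL=S RR=S
t=21: phase=(2,12,2,12) vs β=12 → FL=S FR=W RL=S RR=W
t=33: phase=(14,4,14,4) vs β=12 → FL=W FR=S RL=W RR=S
t=35: phase=(16,6,16,6) vs β=12 → FL=W FR=S RL=W RR=S


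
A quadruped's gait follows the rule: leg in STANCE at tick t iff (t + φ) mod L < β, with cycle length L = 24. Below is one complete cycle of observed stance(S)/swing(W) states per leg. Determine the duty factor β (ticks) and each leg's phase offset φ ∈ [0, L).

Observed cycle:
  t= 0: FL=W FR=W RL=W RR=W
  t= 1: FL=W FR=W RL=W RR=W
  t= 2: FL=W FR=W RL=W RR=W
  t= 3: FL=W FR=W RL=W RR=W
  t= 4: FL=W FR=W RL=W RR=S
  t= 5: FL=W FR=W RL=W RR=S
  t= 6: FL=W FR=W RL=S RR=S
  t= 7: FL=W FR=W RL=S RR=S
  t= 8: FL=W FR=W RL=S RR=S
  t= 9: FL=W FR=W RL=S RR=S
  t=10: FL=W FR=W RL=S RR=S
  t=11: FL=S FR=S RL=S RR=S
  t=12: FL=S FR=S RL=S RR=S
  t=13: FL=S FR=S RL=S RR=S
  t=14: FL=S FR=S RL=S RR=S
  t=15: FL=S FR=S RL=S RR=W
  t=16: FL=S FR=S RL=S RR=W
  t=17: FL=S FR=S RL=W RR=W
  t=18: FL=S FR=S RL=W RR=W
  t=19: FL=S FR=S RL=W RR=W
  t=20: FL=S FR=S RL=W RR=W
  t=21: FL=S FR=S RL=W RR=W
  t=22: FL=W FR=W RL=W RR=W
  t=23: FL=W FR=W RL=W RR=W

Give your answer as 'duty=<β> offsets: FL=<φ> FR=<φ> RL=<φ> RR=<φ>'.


duty β = stance ticks per leg = 11
FL: stance ticks = 11; W→S at t=11 → φ=13
FR: stance ticks = 11; W→S at t=11 → φ=13
RL: stance ticks = 11; W→S at t=6 → φ=18
RR: stance ticks = 11; W→S at t=4 → φ=20

duty=11 offsets: FL=13 FR=13 RL=18 RR=20


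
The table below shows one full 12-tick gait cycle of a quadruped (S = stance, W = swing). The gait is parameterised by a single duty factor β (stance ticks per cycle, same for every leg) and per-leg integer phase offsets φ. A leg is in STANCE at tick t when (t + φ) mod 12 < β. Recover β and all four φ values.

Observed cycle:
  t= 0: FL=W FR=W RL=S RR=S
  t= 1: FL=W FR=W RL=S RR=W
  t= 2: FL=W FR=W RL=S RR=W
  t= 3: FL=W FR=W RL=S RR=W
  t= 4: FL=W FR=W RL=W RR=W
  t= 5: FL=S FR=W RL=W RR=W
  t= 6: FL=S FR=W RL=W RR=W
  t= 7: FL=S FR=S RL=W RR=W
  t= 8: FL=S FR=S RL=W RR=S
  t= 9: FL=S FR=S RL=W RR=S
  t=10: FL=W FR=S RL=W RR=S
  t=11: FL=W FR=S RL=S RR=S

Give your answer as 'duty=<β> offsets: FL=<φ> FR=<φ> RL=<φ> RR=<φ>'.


duty=5 offsets: FL=7 FR=5 RL=1 RR=4

duty β = stance ticks per leg = 5
FL: stance ticks = 5; W→S at t=5 → φ=7
FR: stance ticks = 5; W→S at t=7 → φ=5
RL: stance ticks = 5; W→S at t=11 → φ=1
RR: stance ticks = 5; W→S at t=8 → φ=4


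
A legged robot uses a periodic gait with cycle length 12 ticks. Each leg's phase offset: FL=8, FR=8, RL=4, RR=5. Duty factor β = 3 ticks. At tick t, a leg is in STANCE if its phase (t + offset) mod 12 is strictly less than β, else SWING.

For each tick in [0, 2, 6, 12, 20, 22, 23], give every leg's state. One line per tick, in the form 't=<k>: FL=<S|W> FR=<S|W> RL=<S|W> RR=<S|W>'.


t=0: phase=(8,8,4,5) vs β=3 → FL=W FR=W RL=W RR=W
t=2: phase=(10,10,6,7) vs β=3 → FL=W FR=W RL=W RR=W
t=6: phase=(2,2,10,11) vs β=3 → FL=S FR=S RL=W RR=W
t=12: phase=(8,8,4,5) vs β=3 → FL=W FR=W RL=W RR=W
t=20: phase=(4,4,0,1) vs β=3 → FL=W FR=W RL=S RR=S
t=22: phase=(6,6,2,3) vs β=3 → FL=W FR=W RL=S RR=W
t=23: phase=(7,7,3,4) vs β=3 → FL=W FR=W RL=W RR=W

t=0: FL=W FR=W RL=W RR=W
t=2: FL=W FR=W RL=W RR=W
t=6: FL=S FR=S RL=W RR=W
t=12: FL=W FR=W RL=W RR=W
t=20: FL=W FR=W RL=S RR=S
t=22: FL=W FR=W RL=S RR=W
t=23: FL=W FR=W RL=W RR=W


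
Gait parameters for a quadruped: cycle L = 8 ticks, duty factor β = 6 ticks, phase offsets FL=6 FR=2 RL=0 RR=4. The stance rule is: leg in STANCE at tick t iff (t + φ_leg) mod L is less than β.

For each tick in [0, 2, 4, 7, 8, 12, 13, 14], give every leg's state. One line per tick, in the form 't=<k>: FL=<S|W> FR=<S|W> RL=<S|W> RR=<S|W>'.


t=0: FL=W FR=S RL=S RR=S
t=2: FL=S FR=S RL=S RR=W
t=4: FL=S FR=W RL=S RR=S
t=7: FL=S FR=S RL=W RR=S
t=8: FL=W FR=S RL=S RR=S
t=12: FL=S FR=W RL=S RR=S
t=13: FL=S FR=W RL=S RR=S
t=14: FL=S FR=S RL=W RR=S

t=0: phase=(6,2,0,4) vs β=6 → FL=W FR=S RL=S RR=S
t=2: phase=(0,4,2,6) vs β=6 → FL=S FR=S RL=S RR=W
t=4: phase=(2,6,4,0) vs β=6 → FL=S FR=W RL=S RR=S
t=7: phase=(5,1,7,3) vs β=6 → FL=S FR=S RL=W RR=S
t=8: phase=(6,2,0,4) vs β=6 → FL=W FR=S RL=S RR=S
t=12: phase=(2,6,4,0) vs β=6 → FL=S FR=W RL=S RR=S
t=13: phase=(3,7,5,1) vs β=6 → FL=S FR=W RL=S RR=S
t=14: phase=(4,0,6,2) vs β=6 → FL=S FR=S RL=W RR=S


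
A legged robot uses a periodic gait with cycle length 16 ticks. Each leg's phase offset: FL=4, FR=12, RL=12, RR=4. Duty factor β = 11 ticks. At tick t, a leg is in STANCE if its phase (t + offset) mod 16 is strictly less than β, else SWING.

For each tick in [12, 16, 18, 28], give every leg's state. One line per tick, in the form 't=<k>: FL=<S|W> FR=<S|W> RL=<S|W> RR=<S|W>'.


t=12: FL=S FR=S RL=S RR=S
t=16: FL=S FR=W RL=W RR=S
t=18: FL=S FR=W RL=W RR=S
t=28: FL=S FR=S RL=S RR=S

t=12: phase=(0,8,8,0) vs β=11 → FL=S FR=S RL=S RR=S
t=16: phase=(4,12,12,4) vs β=11 → FL=S FR=W RL=W RR=S
t=18: phase=(6,14,14,6) vs β=11 → FL=S FR=W RL=W RR=S
t=28: phase=(0,8,8,0) vs β=11 → FL=S FR=S RL=S RR=S


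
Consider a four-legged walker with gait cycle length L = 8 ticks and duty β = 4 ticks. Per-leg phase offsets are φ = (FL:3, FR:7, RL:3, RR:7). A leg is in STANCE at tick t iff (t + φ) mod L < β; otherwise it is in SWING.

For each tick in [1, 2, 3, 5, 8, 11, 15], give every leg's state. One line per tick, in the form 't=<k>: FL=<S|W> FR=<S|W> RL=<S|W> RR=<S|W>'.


t=1: phase=(4,0,4,0) vs β=4 → FL=W FR=S RL=W RR=S
t=2: phase=(5,1,5,1) vs β=4 → FL=W FR=S RL=W RR=S
t=3: phase=(6,2,6,2) vs β=4 → FL=W FR=S RL=W RR=S
t=5: phase=(0,4,0,4) vs β=4 → FL=S FR=W RL=S RR=W
t=8: phase=(3,7,3,7) vs β=4 → FL=S FR=W RL=S RR=W
t=11: phase=(6,2,6,2) vs β=4 → FL=W FR=S RL=W RR=S
t=15: phase=(2,6,2,6) vs β=4 → FL=S FR=W RL=S RR=W

t=1: FL=W FR=S RL=W RR=S
t=2: FL=W FR=S RL=W RR=S
t=3: FL=W FR=S RL=W RR=S
t=5: FL=S FR=W RL=S RR=W
t=8: FL=S FR=W RL=S RR=W
t=11: FL=W FR=S RL=W RR=S
t=15: FL=S FR=W RL=S RR=W


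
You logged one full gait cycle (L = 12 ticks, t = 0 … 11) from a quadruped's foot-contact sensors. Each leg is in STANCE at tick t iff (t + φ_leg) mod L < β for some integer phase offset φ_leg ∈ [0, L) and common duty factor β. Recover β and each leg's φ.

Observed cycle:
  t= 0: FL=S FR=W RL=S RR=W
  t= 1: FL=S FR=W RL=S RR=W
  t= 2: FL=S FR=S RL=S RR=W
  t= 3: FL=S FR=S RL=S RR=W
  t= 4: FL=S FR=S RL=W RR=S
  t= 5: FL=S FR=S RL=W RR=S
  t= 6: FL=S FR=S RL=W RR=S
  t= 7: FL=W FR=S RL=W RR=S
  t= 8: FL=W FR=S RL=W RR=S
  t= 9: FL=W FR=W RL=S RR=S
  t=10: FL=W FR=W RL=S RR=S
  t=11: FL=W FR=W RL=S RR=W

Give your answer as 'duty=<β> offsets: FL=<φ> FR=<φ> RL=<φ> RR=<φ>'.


duty β = stance ticks per leg = 7
FL: stance ticks = 7; W→S at t=0 → φ=0
FR: stance ticks = 7; W→S at t=2 → φ=10
RL: stance ticks = 7; W→S at t=9 → φ=3
RR: stance ticks = 7; W→S at t=4 → φ=8

duty=7 offsets: FL=0 FR=10 RL=3 RR=8


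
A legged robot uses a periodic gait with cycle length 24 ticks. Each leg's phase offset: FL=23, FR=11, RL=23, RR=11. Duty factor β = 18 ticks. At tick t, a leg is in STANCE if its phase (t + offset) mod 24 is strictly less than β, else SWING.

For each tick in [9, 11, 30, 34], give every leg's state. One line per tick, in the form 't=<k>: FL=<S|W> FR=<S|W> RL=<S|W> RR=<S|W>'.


t=9: phase=(8,20,8,20) vs β=18 → FL=S FR=W RL=S RR=W
t=11: phase=(10,22,10,22) vs β=18 → FL=S FR=W RL=S RR=W
t=30: phase=(5,17,5,17) vs β=18 → FL=S FR=S RL=S RR=S
t=34: phase=(9,21,9,21) vs β=18 → FL=S FR=W RL=S RR=W

t=9: FL=S FR=W RL=S RR=W
t=11: FL=S FR=W RL=S RR=W
t=30: FL=S FR=S RL=S RR=S
t=34: FL=S FR=W RL=S RR=W


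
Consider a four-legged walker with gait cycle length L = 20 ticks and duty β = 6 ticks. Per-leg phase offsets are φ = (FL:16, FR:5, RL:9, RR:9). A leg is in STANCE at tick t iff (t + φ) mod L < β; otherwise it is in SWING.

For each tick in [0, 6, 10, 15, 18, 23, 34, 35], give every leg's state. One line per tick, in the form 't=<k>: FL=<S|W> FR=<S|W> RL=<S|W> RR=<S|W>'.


t=0: phase=(16,5,9,9) vs β=6 → FL=W FR=S RL=W RR=W
t=6: phase=(2,11,15,15) vs β=6 → FL=S FR=W RL=W RR=W
t=10: phase=(6,15,19,19) vs β=6 → FL=W FR=W RL=W RR=W
t=15: phase=(11,0,4,4) vs β=6 → FL=W FR=S RL=S RR=S
t=18: phase=(14,3,7,7) vs β=6 → FL=W FR=S RL=W RR=W
t=23: phase=(19,8,12,12) vs β=6 → FL=W FR=W RL=W RR=W
t=34: phase=(10,19,3,3) vs β=6 → FL=W FR=W RL=S RR=S
t=35: phase=(11,0,4,4) vs β=6 → FL=W FR=S RL=S RR=S

t=0: FL=W FR=S RL=W RR=W
t=6: FL=S FR=W RL=W RR=W
t=10: FL=W FR=W RL=W RR=W
t=15: FL=W FR=S RL=S RR=S
t=18: FL=W FR=S RL=W RR=W
t=23: FL=W FR=W RL=W RR=W
t=34: FL=W FR=W RL=S RR=S
t=35: FL=W FR=S RL=S RR=S


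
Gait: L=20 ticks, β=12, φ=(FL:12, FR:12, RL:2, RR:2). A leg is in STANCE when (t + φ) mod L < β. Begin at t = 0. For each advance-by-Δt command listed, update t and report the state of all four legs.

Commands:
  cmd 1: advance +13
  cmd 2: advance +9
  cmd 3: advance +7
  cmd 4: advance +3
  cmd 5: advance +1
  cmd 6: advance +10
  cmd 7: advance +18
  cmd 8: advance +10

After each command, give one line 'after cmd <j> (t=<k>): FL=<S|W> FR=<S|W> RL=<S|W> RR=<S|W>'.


after cmd 1 (t=13): FL=S FR=S RL=W RR=W
after cmd 2 (t=22): FL=W FR=W RL=S RR=S
after cmd 3 (t=29): FL=S FR=S RL=S RR=S
after cmd 4 (t=32): FL=S FR=S RL=W RR=W
after cmd 5 (t=33): FL=S FR=S RL=W RR=W
after cmd 6 (t=43): FL=W FR=W RL=S RR=S
after cmd 7 (t=61): FL=W FR=W RL=S RR=S
after cmd 8 (t=71): FL=S FR=S RL=W RR=W

start t=0: FL=W FR=W RL=S RR=S
cmd 1: advance +13 → t=13, phase=(5,5,15,15) → FL=S FR=S RL=W RR=W
cmd 2: advance +9 → t=22, phase=(14,14,4,4) → FL=W FR=W RL=S RR=S
cmd 3: advance +7 → t=29, phase=(1,1,11,11) → FL=S FR=S RL=S RR=S
cmd 4: advance +3 → t=32, phase=(4,4,14,14) → FL=S FR=S RL=W RR=W
cmd 5: advance +1 → t=33, phase=(5,5,15,15) → FL=S FR=S RL=W RR=W
cmd 6: advance +10 → t=43, phase=(15,15,5,5) → FL=W FR=W RL=S RR=S
cmd 7: advance +18 → t=61, phase=(13,13,3,3) → FL=W FR=W RL=S RR=S
cmd 8: advance +10 → t=71, phase=(3,3,13,13) → FL=S FR=S RL=W RR=W


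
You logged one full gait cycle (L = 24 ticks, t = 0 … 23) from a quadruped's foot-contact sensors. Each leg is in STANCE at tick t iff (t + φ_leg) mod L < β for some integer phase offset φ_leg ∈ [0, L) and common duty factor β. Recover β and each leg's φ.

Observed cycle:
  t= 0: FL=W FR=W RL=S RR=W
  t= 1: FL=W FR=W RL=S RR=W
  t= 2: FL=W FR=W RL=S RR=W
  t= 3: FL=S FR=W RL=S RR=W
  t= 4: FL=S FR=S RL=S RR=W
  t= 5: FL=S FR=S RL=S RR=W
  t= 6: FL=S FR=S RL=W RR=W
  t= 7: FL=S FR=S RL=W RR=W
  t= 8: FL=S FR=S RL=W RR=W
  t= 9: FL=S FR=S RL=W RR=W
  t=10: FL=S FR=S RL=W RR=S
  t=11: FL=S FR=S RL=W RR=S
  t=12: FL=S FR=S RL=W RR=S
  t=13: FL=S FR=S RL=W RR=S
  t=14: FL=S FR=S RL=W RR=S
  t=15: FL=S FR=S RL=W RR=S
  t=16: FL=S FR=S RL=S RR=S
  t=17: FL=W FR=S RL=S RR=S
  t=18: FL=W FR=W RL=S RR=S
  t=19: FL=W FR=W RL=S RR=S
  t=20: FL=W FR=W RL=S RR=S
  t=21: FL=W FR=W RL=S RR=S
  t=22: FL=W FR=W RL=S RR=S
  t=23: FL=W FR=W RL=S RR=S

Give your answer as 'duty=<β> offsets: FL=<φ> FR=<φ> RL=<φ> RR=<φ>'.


duty=14 offsets: FL=21 FR=20 RL=8 RR=14

duty β = stance ticks per leg = 14
FL: stance ticks = 14; W→S at t=3 → φ=21
FR: stance ticks = 14; W→S at t=4 → φ=20
RL: stance ticks = 14; W→S at t=16 → φ=8
RR: stance ticks = 14; W→S at t=10 → φ=14


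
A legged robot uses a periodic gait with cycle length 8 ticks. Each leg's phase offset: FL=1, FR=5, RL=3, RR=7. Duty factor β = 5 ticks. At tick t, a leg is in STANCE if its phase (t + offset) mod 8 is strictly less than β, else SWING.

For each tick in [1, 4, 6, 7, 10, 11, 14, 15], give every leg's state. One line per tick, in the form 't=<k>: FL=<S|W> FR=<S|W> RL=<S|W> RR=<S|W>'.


t=1: FL=S FR=W RL=S RR=S
t=4: FL=W FR=S RL=W RR=S
t=6: FL=W FR=S RL=S RR=W
t=7: FL=S FR=S RL=S RR=W
t=10: FL=S FR=W RL=W RR=S
t=11: FL=S FR=S RL=W RR=S
t=14: FL=W FR=S RL=S RR=W
t=15: FL=S FR=S RL=S RR=W

t=1: phase=(2,6,4,0) vs β=5 → FL=S FR=W RL=S RR=S
t=4: phase=(5,1,7,3) vs β=5 → FL=W FR=S RL=W RR=S
t=6: phase=(7,3,1,5) vs β=5 → FL=W FR=S RL=S RR=W
t=7: phase=(0,4,2,6) vs β=5 → FL=S FR=S RL=S RR=W
t=10: phase=(3,7,5,1) vs β=5 → FL=S FR=W RL=W RR=S
t=11: phase=(4,0,6,2) vs β=5 → FL=S FR=S RL=W RR=S
t=14: phase=(7,3,1,5) vs β=5 → FL=W FR=S RL=S RR=W
t=15: phase=(0,4,2,6) vs β=5 → FL=S FR=S RL=S RR=W
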